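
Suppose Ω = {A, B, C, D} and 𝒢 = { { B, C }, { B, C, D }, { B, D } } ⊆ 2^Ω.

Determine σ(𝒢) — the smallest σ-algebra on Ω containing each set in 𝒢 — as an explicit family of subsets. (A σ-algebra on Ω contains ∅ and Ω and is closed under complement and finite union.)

σ(𝒢) (16 sets): { ∅, { A }, { B }, { C }, { D }, { A, B }, { A, C }, { A, D }, { B, C }, { B, D }, { C, D }, { A, B, C }, { A, B, D }, { A, C, D }, { B, C, D }, Ω }

Trace:
Take S₀ = 𝒢 ∪ {∅, Ω} = { ∅, { B, C }, { B, D }, { B, C, D }, Ω }.
Round 1: +3 →
  { A }  = { B, C, D }ᶜ
  { A, C }  = { B, D }ᶜ
  { A, D }  = { B, C }ᶜ
  (now 8)
Round 2: 3 new —
  { A, B, C }  = { B, C } ∪ { A, C }
  { A, B, D }  = { A, D } ∪ { B, D }
  { A, C, D }  = { A, D } ∪ { A, C }
  (now 11)
Round 3. New:
  { B }  = { A, C, D }ᶜ
  { C }  = { A, B, D }ᶜ
  { D }  = { A, B, C }ᶜ
  (now 14)
Round 4 adds 2:
  { A, B }  = { B } ∪ { A }
  { C, D }  = { C } ∪ { D }
  (now 16)
Round 5: closed — nothing new.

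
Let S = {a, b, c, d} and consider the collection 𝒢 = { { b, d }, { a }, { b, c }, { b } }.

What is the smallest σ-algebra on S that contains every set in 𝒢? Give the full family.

σ(𝒢) = { {  }, { a }, { b }, { c }, { d }, { a, b }, { a, c }, { a, d }, { b, c }, { b, d }, { c, d }, { a, b, c }, { a, b, d }, { a, c, d }, { b, c, d }, S }

Working:
Initial family (6 sets): { {  }, { a }, { b }, { b, c }, { b, d }, S }.
Step 1: +7 →
  { a, b }  = { b } ∪ { a }
  { a, c }  = ᶜ of { b, d }
  { a, d }  = ᶜ of { b, c }
  { a, b, c }  = { b, c } ∪ { a }
  { a, b, d }  = { b, d } ∪ { a }
  { a, c, d }  = ᶜ of { b }
  { b, c, d }  = ᶜ of { a }
Step 2 (3 new):
  { c }  = ᶜ of { a, b, d }
  { d }  = ᶜ of { a, b, c }
  { c, d }  = ᶜ of { a, b }
After Step 3 the family is unchanged; done.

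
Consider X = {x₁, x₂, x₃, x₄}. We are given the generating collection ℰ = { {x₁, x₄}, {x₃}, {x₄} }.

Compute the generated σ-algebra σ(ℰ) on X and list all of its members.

|σ(ℰ)| = 16.  σ(ℰ) = { {}, {x₁}, {x₂}, {x₃}, {x₄}, {x₁, x₂}, {x₁, x₃}, {x₁, x₄}, {x₂, x₃}, {x₂, x₄}, {x₃, x₄}, {x₁, x₂, x₃}, {x₁, x₂, x₄}, {x₁, x₃, x₄}, {x₂, x₃, x₄}, X }

Working:
Initial family (5 sets): { {}, {x₃}, {x₄}, {x₁, x₄}, X }.
Pass 1 adds 5:
  {x₂, x₃}  = X∖{x₁, x₄}
  {x₃, x₄}  = {x₃} ∪ {x₄}
  {x₁, x₂, x₃}  = X∖{x₄}
  {x₁, x₂, x₄}  = X∖{x₃}
  {x₁, x₃, x₄}  = {x₃} ∪ {x₁, x₄}
  — 10 sets.
Pass 2. New:
  {x₂}  = X∖{x₁, x₃, x₄}
  {x₁, x₂}  = X∖{x₃, x₄}
  {x₂, x₃, x₄}  = {x₃, x₄} ∪ {x₂, x₃}
  — 13 sets.
Pass 3: +2 →
  {x₁}  = X∖{x₂, x₃, x₄}
  {x₂, x₄}  = {x₄} ∪ {x₂}
  — 15 sets.
Pass 4: 1 new —
  {x₁, x₃}  = X∖{x₂, x₄}
  — 16 sets.
Pass 5 adds nothing — fixpoint reached.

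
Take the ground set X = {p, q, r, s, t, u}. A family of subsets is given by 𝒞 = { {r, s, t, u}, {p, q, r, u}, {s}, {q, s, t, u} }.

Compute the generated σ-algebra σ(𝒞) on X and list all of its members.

Seed the family with 𝒞 together with ∅ and X: { ∅, {s}, {p, q, r, u}, {q, s, t, u}, {r, s, t, u}, X }.
Round 1 (6 new):
  {p, q}  = complement {r, s, t, u}
  {p, r}  = complement {q, s, t, u}
  {s, t}  = complement {p, q, r, u}
  {p, q, r, s, u}  = {s} ∪ {p, q, r, u}
  {p, q, r, t, u}  = complement {s}
  {q, r, s, t, u}  = {q, s, t, u} ∪ {r, s, t, u}
Round 2 adds 9:
  {p}  = complement {q, r, s, t, u}
  {t}  = complement {p, q, r, s, u}
  {p, q, r}  = {p, q} ∪ {p, r}
  {p, q, s}  = {p, q} ∪ {s}
  {p, r, s}  = {p, r} ∪ {s}
  {p, q, s, t}  = {p, q} ∪ {s, t}
  {p, r, s, t}  = {s, t} ∪ {p, r}
  {p, q, s, t, u}  = {p, q} ∪ {q, s, t, u}
  {p, r, s, t, u}  = {r, s, t, u} ∪ {p, r}
Round 3: 15 new —
  {q}  = complement {p, r, s, t, u}
  {r}  = complement {p, q, s, t, u}
  {p, s}  = {s} ∪ {p}
  {p, t}  = {t} ∪ {p}
  {q, u}  = complement {p, r, s, t}
  {r, u}  = complement {p, q, s, t}
  {p, q, t}  = {p, q} ∪ {t}
  {p, r, t}  = {p, r} ∪ {t}
  {p, s, t}  = {s, t} ∪ {p}
  {q, t, u}  = complement {p, r, s}
  {r, t, u}  = complement {p, q, s}
  {s, t, u}  = complement {p, q, r}
  {p, q, r, s}  = {p, r, s} ∪ {p, q, r}
  {p, q, r, t}  = {p, q, r} ∪ {t}
  {p, q, r, s, t}  = {s, t} ∪ {p, q, r}
Round 4 adds 22:
  {u}  = complement {p, q, r, s, t}
  {q, r}  = {q} ∪ {r}
  {q, s}  = {q} ∪ {s}
  {q, t}  = {q} ∪ {t}
  {r, s}  = {r} ∪ {s}
  {r, t}  = {t} ∪ {r}
  {s, u}  = complement {p, q, r, t}
  {t, u}  = complement {p, q, r, s}
  {p, q, u}  = {p, q} ∪ {q, u}
  {p, r, u}  = {p} ∪ {r, u}
  {q, r, u}  = complement {p, s, t}
  {q, s, t}  = {q} ∪ {s, t}
  {q, s, u}  = complement {p, r, t}
  {r, s, t}  = {s, t} ∪ {r}
  {r, s, u}  = complement {p, q, t}
  {p, q, s, u}  = {q, u} ∪ {p, q, s}
  {p, q, t, u}  = {p, q} ∪ {q, t, u}
  {p, r, s, u}  = {p, r, s} ∪ {r, u}
  {p, r, t, u}  = {p} ∪ {r, t, u}
  {p, s, t, u}  = {p, s, t} ∪ {s, t, u}
  {q, r, s, u}  = complement {p, t}
  {q, r, t, u}  = complement {p, s}
Round 5: 6 new —
  {p, u}  = {u} ∪ {p}
  {p, s, u}  = {p, s} ∪ {s, u}
  {p, t, u}  = {t, u} ∪ {p, t}
  {q, r, s}  = {r, s} ∪ {q}
  {q, r, t}  = {q, t} ∪ {r, t}
  {q, r, s, t}  = {q, t} ∪ {r, s, t}
Round 6: closed — nothing new.

Hence σ(𝒞) has 64 members: { ∅, {p}, {q}, {r}, {s}, {t}, {u}, {p, q}, {p, r}, {p, s}, {p, t}, {p, u}, {q, r}, {q, s}, {q, t}, {q, u}, {r, s}, {r, t}, {r, u}, {s, t}, {s, u}, {t, u}, {p, q, r}, {p, q, s}, {p, q, t}, {p, q, u}, {p, r, s}, {p, r, t}, {p, r, u}, {p, s, t}, {p, s, u}, {p, t, u}, {q, r, s}, {q, r, t}, {q, r, u}, {q, s, t}, {q, s, u}, {q, t, u}, {r, s, t}, {r, s, u}, {r, t, u}, {s, t, u}, {p, q, r, s}, {p, q, r, t}, {p, q, r, u}, {p, q, s, t}, {p, q, s, u}, {p, q, t, u}, {p, r, s, t}, {p, r, s, u}, {p, r, t, u}, {p, s, t, u}, {q, r, s, t}, {q, r, s, u}, {q, r, t, u}, {q, s, t, u}, {r, s, t, u}, {p, q, r, s, t}, {p, q, r, s, u}, {p, q, r, t, u}, {p, q, s, t, u}, {p, r, s, t, u}, {q, r, s, t, u}, X }.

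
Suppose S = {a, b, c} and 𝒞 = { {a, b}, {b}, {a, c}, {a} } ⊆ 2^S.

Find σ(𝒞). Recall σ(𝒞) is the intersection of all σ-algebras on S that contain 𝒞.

Initial family (6 sets): { ∅, {a}, {b}, {a, b}, {a, c}, S }.
Round 1. New:
  {c}  = {a, b}ᶜ
  {b, c}  = {a}ᶜ
Round 2: already closed under ᶜ and ∪.

σ(𝒞) = { ∅, {a}, {b}, {c}, {a, b}, {a, c}, {b, c}, S }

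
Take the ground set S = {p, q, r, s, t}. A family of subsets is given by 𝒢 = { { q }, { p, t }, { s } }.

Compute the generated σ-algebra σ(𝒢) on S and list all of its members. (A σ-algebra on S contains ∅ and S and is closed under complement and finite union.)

|σ(𝒢)| = 16.  σ(𝒢) = { {  }, { q }, { r }, { s }, { p, t }, { q, r }, { q, s }, { r, s }, { p, q, t }, { p, r, t }, { p, s, t }, { q, r, s }, { p, q, r, t }, { p, q, s, t }, { p, r, s, t }, S }

Derivation:
Seed the family with 𝒢 together with ∅ and S: { {  }, { q }, { s }, { p, t }, S }.
Step 1 adds 6:
  { q, s }  = { s } ∪ { q }
  { p, q, t }  = { p, t } ∪ { q }
  { p, s, t }  = { p, t } ∪ { s }
  { q, r, s }  = ᶜ of { p, t }
  { p, q, r, t }  = ᶜ of { s }
  { p, r, s, t }  = ᶜ of { q }
  — 11 sets.
Step 2: 4 new —
  { q, r }  = ᶜ of { p, s, t }
  { r, s }  = ᶜ of { p, q, t }
  { p, r, t }  = ᶜ of { q, s }
  { p, q, s, t }  = { p, s, t } ∪ { q }
  — 15 sets.
Step 3: +1 →
  { r }  = ᶜ of { p, q, s, t }
  — 16 sets.
Step 4: stable.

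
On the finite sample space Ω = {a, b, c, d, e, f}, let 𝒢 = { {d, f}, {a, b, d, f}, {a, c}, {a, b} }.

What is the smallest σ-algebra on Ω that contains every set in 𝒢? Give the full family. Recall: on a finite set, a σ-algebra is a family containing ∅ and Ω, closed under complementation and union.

|σ(𝒢)| = 32.  σ(𝒢) = { {}, {a}, {b}, {c}, {e}, {a, b}, {a, c}, {a, e}, {b, c}, {b, e}, {c, e}, {d, f}, {a, b, c}, {a, b, e}, {a, c, e}, {a, d, f}, {b, c, e}, {b, d, f}, {c, d, f}, {d, e, f}, {a, b, c, e}, {a, b, d, f}, {a, c, d, f}, {a, d, e, f}, {b, c, d, f}, {b, d, e, f}, {c, d, e, f}, {a, b, c, d, f}, {a, b, d, e, f}, {a, c, d, e, f}, {b, c, d, e, f}, Ω }

Derivation:
Take S₀ = 𝒢 ∪ {∅, Ω} = { {}, {a, b}, {a, c}, {d, f}, {a, b, d, f}, Ω }.
Step 1: +7 →
  {c, e}  = complement {a, b, d, f}
  {a, b, c}  = {a, b} ∪ {a, c}
  {a, b, c, e}  = complement {d, f}
  {a, c, d, f}  = {a, c} ∪ {d, f}
  {b, d, e, f}  = complement {a, c}
  {c, d, e, f}  = complement {a, b}
  {a, b, c, d, f}  = {a, b, d, f} ∪ {a, c}
  (now 13)
Step 2: +7 →
  {e}  = complement {a, b, c, d, f}
  {b, e}  = complement {a, c, d, f}
  {a, c, e}  = {a, c} ∪ {c, e}
  {d, e, f}  = complement {a, b, c}
  {a, b, d, e, f}  = {a, b, d, f} ∪ {b, d, e, f}
  {a, c, d, e, f}  = {c, d, e, f} ∪ {a, c}
  {b, c, d, e, f}  = {c, d, e, f} ∪ {b, d, e, f}
  (now 20)
Step 3 adds 6:
  {a}  = complement {b, c, d, e, f}
  {b}  = complement {a, c, d, e, f}
  {c}  = complement {a, b, d, e, f}
  {a, b, e}  = {b, e} ∪ {a, b}
  {b, c, e}  = {b, e} ∪ {c, e}
  {b, d, f}  = complement {a, c, e}
  (now 26)
Step 4 adds 6:
  {a, e}  = {e} ∪ {a}
  {b, c}  = {b} ∪ {c}
  {a, d, f}  = complement {b, c, e}
  {c, d, f}  = complement {a, b, e}
  {a, d, e, f}  = {d, e, f} ∪ {a}
  {b, c, d, f}  = {b, d, f} ∪ {c}
  (now 32)
Step 5: no new sets; the family is a σ-algebra.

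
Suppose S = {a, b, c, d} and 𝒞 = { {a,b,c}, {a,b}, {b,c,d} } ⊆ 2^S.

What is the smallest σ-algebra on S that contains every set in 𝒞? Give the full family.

σ(𝒞) (16 sets): { {}, {a}, {b}, {c}, {d}, {a,b}, {a,c}, {a,d}, {b,c}, {b,d}, {c,d}, {a,b,c}, {a,b,d}, {a,c,d}, {b,c,d}, S }

Check:
Initial family (5 sets): { {}, {a,b}, {a,b,c}, {b,c,d}, S }.
Round 1 (3 new):
  {a}  = ᶜ of {b,c,d}
  {d}  = ᶜ of {a,b,c}
  {c,d}  = ᶜ of {a,b}
Round 2 adds 3:
  {a,d}  = {d} ∪ {a}
  {a,b,d}  = {d} ∪ {a,b}
  {a,c,d}  = {c,d} ∪ {a}
Round 3 (3 new):
  {b}  = ᶜ of {a,c,d}
  {c}  = ᶜ of {a,b,d}
  {b,c}  = ᶜ of {a,d}
Round 4 (2 new):
  {a,c}  = {c} ∪ {a}
  {b,d}  = {d} ∪ {b}
Round 5 adds nothing — fixpoint reached.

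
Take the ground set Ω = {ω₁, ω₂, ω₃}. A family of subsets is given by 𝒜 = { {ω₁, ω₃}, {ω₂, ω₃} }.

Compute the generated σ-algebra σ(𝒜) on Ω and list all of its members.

|σ(𝒜)| = 8.  σ(𝒜) = { {}, {ω₁}, {ω₂}, {ω₃}, {ω₁, ω₂}, {ω₁, ω₃}, {ω₂, ω₃}, Ω }

Derivation:
Begin from { {}, {ω₁, ω₃}, {ω₂, ω₃}, Ω } (that is, 𝒜 plus ∅ and Ω).
Pass 1 (2 new):
  {ω₁}  = ᶜ of {ω₂, ω₃}
  {ω₂}  = ᶜ of {ω₁, ω₃}
Pass 2 adds 1:
  {ω₁, ω₂}  = {ω₂} ∪ {ω₁}
Pass 3. New:
  {ω₃}  = ᶜ of {ω₁, ω₂}
Pass 4: closed — nothing new.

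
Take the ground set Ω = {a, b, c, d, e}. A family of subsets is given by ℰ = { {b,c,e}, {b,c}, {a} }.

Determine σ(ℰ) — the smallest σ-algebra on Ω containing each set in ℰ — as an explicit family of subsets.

σ(ℰ) = { {}, {a}, {d}, {e}, {a,d}, {a,e}, {b,c}, {d,e}, {a,b,c}, {a,d,e}, {b,c,d}, {b,c,e}, {a,b,c,d}, {a,b,c,e}, {b,c,d,e}, Ω }

Trace:
Initial family (5 sets): { {}, {a}, {b,c}, {b,c,e}, Ω }.
Iteration 1 adds 5:
  {a,d}  = {b,c,e}ᶜ
  {a,b,c}  = {b,c} ∪ {a}
  {a,d,e}  = {b,c}ᶜ
  {a,b,c,e}  = {b,c,e} ∪ {a}
  {b,c,d,e}  = {a}ᶜ
  [10 total]
Iteration 2: +3 →
  {d}  = {a,b,c,e}ᶜ
  {d,e}  = {a,b,c}ᶜ
  {a,b,c,d}  = {a,b,c} ∪ {a,d}
  [13 total]
Iteration 3 adds 2:
  {e}  = {a,b,c,d}ᶜ
  {b,c,d}  = {b,c} ∪ {d}
  [15 total]
Iteration 4: +1 →
  {a,e}  = {b,c,d}ᶜ
  [16 total]
Iteration 5: closed — nothing new.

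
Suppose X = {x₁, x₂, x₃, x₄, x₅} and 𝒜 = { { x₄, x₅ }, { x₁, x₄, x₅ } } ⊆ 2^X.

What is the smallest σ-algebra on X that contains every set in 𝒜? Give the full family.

Take S₀ = 𝒜 ∪ {∅, X} = { {}, { x₄, x₅ }, { x₁, x₄, x₅ }, X }.
Round 1. New:
  { x₂, x₃ }  = { x₁, x₄, x₅ }ᶜ
  { x₁, x₂, x₃ }  = { x₄, x₅ }ᶜ
Round 2: +1 →
  { x₂, x₃, x₄, x₅ }  = { x₄, x₅ } ∪ { x₂, x₃ }
Round 3 (1 new):
  { x₁ }  = { x₂, x₃, x₄, x₅ }ᶜ
After Round 4 the family is unchanged; done.

|σ(𝒜)| = 8.  σ(𝒜) = { {}, { x₁ }, { x₂, x₃ }, { x₄, x₅ }, { x₁, x₂, x₃ }, { x₁, x₄, x₅ }, { x₂, x₃, x₄, x₅ }, X }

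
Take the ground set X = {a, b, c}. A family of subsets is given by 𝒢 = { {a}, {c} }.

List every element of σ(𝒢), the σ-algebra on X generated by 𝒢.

Start: 𝒢 ∪ {∅, X} = { ∅, {a}, {c}, X }.
Iteration 1 (3 new):
  {a, b}  = ᶜ of {c}
  {a, c}  = {c} ∪ {a}
  {b, c}  = ᶜ of {a}
  — 7 sets.
Iteration 2 (1 new):
  {b}  = ᶜ of {a, c}
  — 8 sets.
Iteration 3: closed — nothing new.

|σ(𝒢)| = 8.  σ(𝒢) = { ∅, {a}, {b}, {c}, {a, b}, {a, c}, {b, c}, X }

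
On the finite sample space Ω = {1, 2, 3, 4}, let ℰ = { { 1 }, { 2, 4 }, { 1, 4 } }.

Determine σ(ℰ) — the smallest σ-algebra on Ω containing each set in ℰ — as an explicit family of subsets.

Initial family (5 sets): { {  }, { 1 }, { 1, 4 }, { 2, 4 }, Ω }.
Iteration 1 adds 4:
  { 1, 3 }  = { 2, 4 }ᶜ
  { 2, 3 }  = { 1, 4 }ᶜ
  { 1, 2, 4 }  = { 1, 4 } ∪ { 2, 4 }
  { 2, 3, 4 }  = { 1 }ᶜ
  [9 total]
Iteration 2 adds 3:
  { 3 }  = { 1, 2, 4 }ᶜ
  { 1, 2, 3 }  = { 2, 3 } ∪ { 1, 3 }
  { 1, 3, 4 }  = { 1, 4 } ∪ { 1, 3 }
  [12 total]
Iteration 3: 2 new —
  { 2 }  = { 1, 3, 4 }ᶜ
  { 4 }  = { 1, 2, 3 }ᶜ
  [14 total]
Iteration 4 adds 2:
  { 1, 2 }  = { 2 } ∪ { 1 }
  { 3, 4 }  = { 3 } ∪ { 4 }
  [16 total]
After Iteration 5 the family is unchanged; done.

Hence σ(ℰ) has 16 members: { {  }, { 1 }, { 2 }, { 3 }, { 4 }, { 1, 2 }, { 1, 3 }, { 1, 4 }, { 2, 3 }, { 2, 4 }, { 3, 4 }, { 1, 2, 3 }, { 1, 2, 4 }, { 1, 3, 4 }, { 2, 3, 4 }, Ω }.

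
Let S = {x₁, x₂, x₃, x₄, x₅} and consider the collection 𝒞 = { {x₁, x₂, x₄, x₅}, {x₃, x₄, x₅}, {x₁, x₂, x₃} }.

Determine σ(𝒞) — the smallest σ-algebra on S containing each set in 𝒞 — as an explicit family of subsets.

Initial family (5 sets): { {}, {x₁, x₂, x₃}, {x₃, x₄, x₅}, {x₁, x₂, x₄, x₅}, S }.
Step 1: 3 new —
  {x₃}  = complement {x₁, x₂, x₄, x₅}
  {x₁, x₂}  = complement {x₃, x₄, x₅}
  {x₄, x₅}  = complement {x₁, x₂, x₃}
  — 8 sets.
Step 2: no new sets; the family is a σ-algebra.

σ(𝒞) = { {}, {x₃}, {x₁, x₂}, {x₄, x₅}, {x₁, x₂, x₃}, {x₃, x₄, x₅}, {x₁, x₂, x₄, x₅}, S }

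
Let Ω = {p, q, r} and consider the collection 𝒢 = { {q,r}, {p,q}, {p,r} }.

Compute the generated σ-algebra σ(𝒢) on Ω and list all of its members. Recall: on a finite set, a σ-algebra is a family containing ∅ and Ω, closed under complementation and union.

Start: 𝒢 ∪ {∅, Ω} = { ∅, {p,q}, {p,r}, {q,r}, Ω }.
Round 1: +3 →
  {p}  = Ω∖{q,r}
  {q}  = Ω∖{p,r}
  {r}  = Ω∖{p,q}
After Round 2 the family is unchanged; done.

σ(𝒢) = { ∅, {p}, {q}, {r}, {p,q}, {p,r}, {q,r}, Ω }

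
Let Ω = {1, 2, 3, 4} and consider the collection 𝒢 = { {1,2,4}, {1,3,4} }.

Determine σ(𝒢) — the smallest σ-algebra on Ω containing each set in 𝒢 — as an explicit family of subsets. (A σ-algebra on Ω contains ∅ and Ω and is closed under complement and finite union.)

σ(𝒢) (8 sets): { {}, {2}, {3}, {1,4}, {2,3}, {1,2,4}, {1,3,4}, Ω }

Derivation:
Seed the family with 𝒢 together with ∅ and Ω: { {}, {1,2,4}, {1,3,4}, Ω }.
Pass 1 adds 2:
  {2}  = {1,3,4}ᶜ
  {3}  = {1,2,4}ᶜ
  [6 total]
Pass 2: +1 →
  {2,3}  = {3} ∪ {2}
  [7 total]
Pass 3: 1 new —
  {1,4}  = {2,3}ᶜ
  [8 total]
Pass 4: stable.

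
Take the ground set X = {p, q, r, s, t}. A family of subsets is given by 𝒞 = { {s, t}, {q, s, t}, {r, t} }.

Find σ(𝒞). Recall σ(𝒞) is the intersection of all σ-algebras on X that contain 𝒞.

σ(𝒞) = { {}, {p}, {q}, {r}, {s}, {t}, {p, q}, {p, r}, {p, s}, {p, t}, {q, r}, {q, s}, {q, t}, {r, s}, {r, t}, {s, t}, {p, q, r}, {p, q, s}, {p, q, t}, {p, r, s}, {p, r, t}, {p, s, t}, {q, r, s}, {q, r, t}, {q, s, t}, {r, s, t}, {p, q, r, s}, {p, q, r, t}, {p, q, s, t}, {p, r, s, t}, {q, r, s, t}, X }

Check:
Start: 𝒞 ∪ {∅, X} = { {}, {r, t}, {s, t}, {q, s, t}, X }.
Pass 1. New:
  {p, r}  = ᶜ of {q, s, t}
  {p, q, r}  = ᶜ of {s, t}
  {p, q, s}  = ᶜ of {r, t}
  {r, s, t}  = {s, t} ∪ {r, t}
  {q, r, s, t}  = {r, t} ∪ {q, s, t}
  — 10 sets.
Pass 2: 7 new —
  {p}  = ᶜ of {q, r, s, t}
  {p, q}  = ᶜ of {r, s, t}
  {p, r, t}  = {p, r} ∪ {r, t}
  {p, q, r, s}  = {p, q, r} ∪ {p, q, s}
  {p, q, r, t}  = {p, q, r} ∪ {r, t}
  {p, q, s, t}  = {p, q, s} ∪ {s, t}
  {p, r, s, t}  = {r, s, t} ∪ {p, r}
  — 17 sets.
Pass 3. New:
  {q}  = ᶜ of {p, r, s, t}
  {r}  = ᶜ of {p, q, s, t}
  {s}  = ᶜ of {p, q, r, t}
  {t}  = ᶜ of {p, q, r, s}
  {q, s}  = ᶜ of {p, r, t}
  {p, s, t}  = {s, t} ∪ {p}
  — 23 sets.
Pass 4. New:
  {p, s}  = {s} ∪ {p}
  {p, t}  = {t} ∪ {p}
  {q, r}  = ᶜ of {p, s, t}
  {q, t}  = {q} ∪ {t}
  {r, s}  = {r} ∪ {s}
  {p, q, t}  = {p, q} ∪ {t}
  {p, r, s}  = {p, r} ∪ {s}
  {q, r, s}  = {r} ∪ {q, s}
  {q, r, t}  = {q} ∪ {r, t}
  — 32 sets.
Pass 5: closed — nothing new.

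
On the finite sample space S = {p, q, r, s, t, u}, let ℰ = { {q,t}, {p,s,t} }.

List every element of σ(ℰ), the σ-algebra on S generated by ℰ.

Answer: σ(ℰ) = { ∅, {q}, {t}, {p,s}, {q,t}, {r,u}, {p,q,s}, {p,s,t}, {q,r,u}, {r,t,u}, {p,q,s,t}, {p,r,s,u}, {q,r,t,u}, {p,q,r,s,u}, {p,r,s,t,u}, S }

Working:
Seed the family with ℰ together with ∅ and S: { ∅, {q,t}, {p,s,t}, S }.
Iteration 1. New:
  {q,r,u}  = S∖{p,s,t}
  {p,q,s,t}  = {q,t} ∪ {p,s,t}
  {p,r,s,u}  = S∖{q,t}
  — 7 sets.
Iteration 2 adds 4:
  {r,u}  = S∖{p,q,s,t}
  {q,r,t,u}  = {q,t} ∪ {q,r,u}
  {p,q,r,s,u}  = {p,r,s,u} ∪ {q,r,u}
  {p,r,s,t,u}  = {p,s,t} ∪ {p,r,s,u}
  — 11 sets.
Iteration 3 adds 3:
  {q}  = S∖{p,r,s,t,u}
  {t}  = S∖{p,q,r,s,u}
  {p,s}  = S∖{q,r,t,u}
  — 14 sets.
Iteration 4. New:
  {p,q,s}  = {p,s} ∪ {q}
  {r,t,u}  = {r,u} ∪ {t}
  — 16 sets.
Iteration 5 adds nothing — fixpoint reached.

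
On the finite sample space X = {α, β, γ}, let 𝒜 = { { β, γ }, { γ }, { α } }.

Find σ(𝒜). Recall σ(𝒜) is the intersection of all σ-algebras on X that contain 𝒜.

σ(𝒜) (8 sets): { ∅, { α }, { β }, { γ }, { α, β }, { α, γ }, { β, γ }, X }

Derivation:
Seed the family with 𝒜 together with ∅ and X: { ∅, { α }, { γ }, { β, γ }, X }.
Round 1 (2 new):
  { α, β }  = X∖{ γ }
  { α, γ }  = { γ } ∪ { α }
Round 2. New:
  { β }  = X∖{ α, γ }
Round 3: stable.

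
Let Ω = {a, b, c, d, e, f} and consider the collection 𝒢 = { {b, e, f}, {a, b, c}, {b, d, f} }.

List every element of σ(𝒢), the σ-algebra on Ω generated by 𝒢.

Start: 𝒢 ∪ {∅, Ω} = { {}, {a, b, c}, {b, d, f}, {b, e, f}, Ω }.
Step 1. New:
  {a, c, d}  = complement {b, e, f}
  {a, c, e}  = complement {b, d, f}
  {d, e, f}  = complement {a, b, c}
  {b, d, e, f}  = {b, d, f} ∪ {b, e, f}
  {a, b, c, d, f}  = {b, d, f} ∪ {a, b, c}
  {a, b, c, e, f}  = {a, b, c} ∪ {b, e, f}
  — 11 sets.
Step 2: +7 →
  {d}  = complement {a, b, c, e, f}
  {e}  = complement {a, b, c, d, f}
  {a, c}  = complement {b, d, e, f}
  {a, b, c, d}  = {a, b, c} ∪ {a, c, d}
  {a, b, c, e}  = {a, b, c} ∪ {a, c, e}
  {a, c, d, e}  = {a, c, e} ∪ {a, c, d}
  {a, c, d, e, f}  = {a, c, e} ∪ {d, e, f}
  — 18 sets.
Step 3: 6 new —
  {b}  = complement {a, c, d, e, f}
  {b, f}  = complement {a, c, d, e}
  {d, e}  = {d} ∪ {e}
  {d, f}  = complement {a, b, c, e}
  {e, f}  = complement {a, b, c, d}
  {a, b, c, d, e}  = {a, c, d} ∪ {a, b, c, e}
  — 24 sets.
Step 4 (7 new):
  {f}  = complement {a, b, c, d, e}
  {b, d}  = {b} ∪ {d}
  {b, e}  = {b} ∪ {e}
  {b, d, e}  = {b} ∪ {d, e}
  {a, b, c, f}  = complement {d, e}
  {a, c, d, f}  = {a, c, d} ∪ {d, f}
  {a, c, e, f}  = {e, f} ∪ {a, c, e}
  — 31 sets.
Step 5 adds 1:
  {a, c, f}  = complement {b, d, e}
  — 32 sets.
After Step 6 the family is unchanged; done.

σ(𝒢) = { {}, {b}, {d}, {e}, {f}, {a, c}, {b, d}, {b, e}, {b, f}, {d, e}, {d, f}, {e, f}, {a, b, c}, {a, c, d}, {a, c, e}, {a, c, f}, {b, d, e}, {b, d, f}, {b, e, f}, {d, e, f}, {a, b, c, d}, {a, b, c, e}, {a, b, c, f}, {a, c, d, e}, {a, c, d, f}, {a, c, e, f}, {b, d, e, f}, {a, b, c, d, e}, {a, b, c, d, f}, {a, b, c, e, f}, {a, c, d, e, f}, Ω }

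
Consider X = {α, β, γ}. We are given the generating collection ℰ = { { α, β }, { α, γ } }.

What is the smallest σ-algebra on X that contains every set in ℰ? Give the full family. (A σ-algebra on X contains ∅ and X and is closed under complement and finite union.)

Take S₀ = ℰ ∪ {∅, X} = { ∅, { α, β }, { α, γ }, X }.
Iteration 1: 2 new —
  { β }  = complement { α, γ }
  { γ }  = complement { α, β }
  (now 6)
Iteration 2 (1 new):
  { β, γ }  = { γ } ∪ { β }
  (now 7)
Iteration 3. New:
  { α }  = complement { β, γ }
  (now 8)
After Iteration 4 the family is unchanged; done.

Hence σ(ℰ) has 8 members: { ∅, { α }, { β }, { γ }, { α, β }, { α, γ }, { β, γ }, X }.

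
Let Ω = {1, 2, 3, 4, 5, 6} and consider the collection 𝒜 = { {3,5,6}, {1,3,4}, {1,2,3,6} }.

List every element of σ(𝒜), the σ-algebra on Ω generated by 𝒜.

Initial family (5 sets): { {}, {1,3,4}, {3,5,6}, {1,2,3,6}, Ω }.
Pass 1. New:
  {4,5}  = complement {1,2,3,6}
  {1,2,4}  = complement {3,5,6}
  {2,5,6}  = complement {1,3,4}
  {1,2,3,4,6}  = {1,3,4} ∪ {1,2,3,6}
  {1,2,3,5,6}  = {3,5,6} ∪ {1,2,3,6}
  {1,3,4,5,6}  = {1,3,4} ∪ {3,5,6}
  [11 total]
Pass 2: 10 new —
  {2}  = complement {1,3,4,5,6}
  {4}  = complement {1,2,3,5,6}
  {5}  = complement {1,2,3,4,6}
  {1,2,3,4}  = {1,2,4} ∪ {1,3,4}
  {1,2,4,5}  = {1,2,4} ∪ {4,5}
  {1,3,4,5}  = {4,5} ∪ {1,3,4}
  {2,3,5,6}  = {2,5,6} ∪ {3,5,6}
  {2,4,5,6}  = {2,5,6} ∪ {4,5}
  {3,4,5,6}  = {4,5} ∪ {3,5,6}
  {1,2,4,5,6}  = {2,5,6} ∪ {1,2,4}
  [21 total]
Pass 3 adds 12:
  {3}  = complement {1,2,4,5,6}
  {1,2}  = complement {3,4,5,6}
  {1,3}  = complement {2,4,5,6}
  {1,4}  = complement {2,3,5,6}
  {2,4}  = {2} ∪ {4}
  {2,5}  = {2} ∪ {5}
  {2,6}  = complement {1,3,4,5}
  {3,6}  = complement {1,2,4,5}
  {5,6}  = complement {1,2,3,4}
  {2,4,5}  = {2} ∪ {4,5}
  {1,2,3,4,5}  = {2} ∪ {1,3,4,5}
  {2,3,4,5,6}  = {2} ∪ {3,4,5,6}
  [33 total]
Pass 4 adds 26:
  {1}  = complement {2,3,4,5,6}
  {6}  = complement {1,2,3,4,5}
  {2,3}  = {2} ∪ {3}
  {3,4}  = {3} ∪ {4}
  {3,5}  = {5} ∪ {3}
  {1,2,3}  = {1,2} ∪ {3}
  {1,2,5}  = {2,5} ∪ {1,2}
  {1,2,6}  = {1,2} ∪ {2,6}
  {1,3,5}  = {5} ∪ {1,3}
  {1,3,6}  = complement {2,4,5}
  {1,4,5}  = {5} ∪ {1,4}
  {2,3,4}  = {3} ∪ {2,4}
  {2,3,5}  = {2,5} ∪ {3}
  {2,3,6}  = {2} ∪ {3,6}
  {2,4,6}  = {2,6} ∪ {4}
  {3,4,5}  = {4,5} ∪ {3}
  {3,4,6}  = {3,6} ∪ {4}
  {4,5,6}  = {5,6} ∪ {4,5}
  {1,2,3,5}  = {2,5} ∪ {1,3}
  {1,2,4,6}  = {2,6} ∪ {1,2,4}
  {1,2,5,6}  = {5,6} ∪ {1,2}
  {1,3,4,6}  = complement {2,5}
  {1,3,5,6}  = complement {2,4}
  {1,4,5,6}  = {5,6} ∪ {1,4}
  {2,3,4,5}  = {3} ∪ {2,4,5}
  {2,3,4,6}  = {3,6} ∪ {2,4}
  [59 total]
Pass 5. New:
  {1,5}  = complement {2,3,4,6}
  {1,6}  = complement {2,3,4,5}
  {4,6}  = complement {1,2,3,5}
  {1,4,6}  = complement {2,3,5}
  {1,5,6}  = complement {2,3,4}
  [64 total]
Pass 6: stable.

Therefore σ(𝒜) = { {}, {1}, {2}, {3}, {4}, {5}, {6}, {1,2}, {1,3}, {1,4}, {1,5}, {1,6}, {2,3}, {2,4}, {2,5}, {2,6}, {3,4}, {3,5}, {3,6}, {4,5}, {4,6}, {5,6}, {1,2,3}, {1,2,4}, {1,2,5}, {1,2,6}, {1,3,4}, {1,3,5}, {1,3,6}, {1,4,5}, {1,4,6}, {1,5,6}, {2,3,4}, {2,3,5}, {2,3,6}, {2,4,5}, {2,4,6}, {2,5,6}, {3,4,5}, {3,4,6}, {3,5,6}, {4,5,6}, {1,2,3,4}, {1,2,3,5}, {1,2,3,6}, {1,2,4,5}, {1,2,4,6}, {1,2,5,6}, {1,3,4,5}, {1,3,4,6}, {1,3,5,6}, {1,4,5,6}, {2,3,4,5}, {2,3,4,6}, {2,3,5,6}, {2,4,5,6}, {3,4,5,6}, {1,2,3,4,5}, {1,2,3,4,6}, {1,2,3,5,6}, {1,2,4,5,6}, {1,3,4,5,6}, {2,3,4,5,6}, Ω } (|σ(𝒜)| = 64).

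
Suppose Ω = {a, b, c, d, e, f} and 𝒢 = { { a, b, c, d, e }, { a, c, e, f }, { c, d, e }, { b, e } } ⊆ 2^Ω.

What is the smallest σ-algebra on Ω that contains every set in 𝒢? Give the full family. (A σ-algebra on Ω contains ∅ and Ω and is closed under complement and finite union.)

Take S₀ = 𝒢 ∪ {∅, Ω} = { {  }, { b, e }, { c, d, e }, { a, c, e, f }, { a, b, c, d, e }, Ω }.
Round 1: +7 →
  { f }  = complement { a, b, c, d, e }
  { b, d }  = complement { a, c, e, f }
  { a, b, f }  = complement { c, d, e }
  { a, c, d, f }  = complement { b, e }
  { b, c, d, e }  = { b, e } ∪ { c, d, e }
  { a, b, c, e, f }  = { a, c, e, f } ∪ { b, e }
  { a, c, d, e, f }  = { a, c, e, f } ∪ { c, d, e }
Round 2: +11 →
  { b }  = complement { a, c, d, e, f }
  { d }  = complement { a, b, c, e, f }
  { a, f }  = complement { b, c, d, e }
  { b, d, e }  = { b, e } ∪ { b, d }
  { b, d, f }  = { f } ∪ { b, d }
  { b, e, f }  = { b, e } ∪ { f }
  { a, b, d, f }  = { a, b, f } ∪ { b, d }
  { a, b, e, f }  = { b, e } ∪ { a, b, f }
  { c, d, e, f }  = { c, d, e } ∪ { f }
  { a, b, c, d, f }  = { a, c, d, f } ∪ { a, b, f }
  { b, c, d, e, f }  = { b, c, d, e } ∪ { f }
Round 3 adds 13:
  { a }  = complement { b, c, d, e, f }
  { e }  = complement { a, b, c, d, f }
  { a, b }  = complement { c, d, e, f }
  { b, f }  = { b } ∪ { f }
  { c, d }  = complement { a, b, e, f }
  { c, e }  = complement { a, b, d, f }
  { d, f }  = { f } ∪ { d }
  { a, c, d }  = complement { b, e, f }
  { a, c, e }  = complement { b, d, f }
  { a, c, f }  = complement { b, d, e }
  { a, d, f }  = { a, f } ∪ { d }
  { b, d, e, f }  = { b, d, f } ∪ { b, e }
  { a, b, d, e, f }  = { b, d, f } ∪ { a, b, e, f }
Round 4: +22 →
  { c }  = complement { a, b, d, e, f }
  { a, c }  = complement { b, d, e, f }
  { a, d }  = { a } ∪ { d }
  { a, e }  = { a } ∪ { e }
  { d, e }  = { e } ∪ { d }
  { e, f }  = { f } ∪ { e }
  { a, b, d }  = { a, b } ∪ { d }
  { a, b, e }  = { b, e } ∪ { a, b }
  { a, e, f }  = { a, f } ∪ { e }
  { b, c, d }  = { c, d } ∪ { b }
  { b, c, e }  = complement { a, d, f }
  { c, d, f }  = { c, d } ∪ { f }
  { c, e, f }  = { f } ∪ { c, e }
  { d, e, f }  = { e } ∪ { d, f }
  { a, b, c, d }  = { c, d } ∪ { a, b }
  { a, b, c, e }  = complement { d, f }
  { a, b, c, f }  = { a, b } ∪ { a, c, f }
  { a, b, d, e }  = { a, b } ∪ { b, d, e }
  { a, c, d, e }  = complement { b, f }
  { a, d, e, f }  = { a, d, f } ∪ { e }
  { b, c, d, f }  = { b, d, f } ∪ { c, d }
  { b, c, e, f }  = { b, e, f } ∪ { c, e }
Round 5. New:
  { b, c }  = complement { a, d, e, f }
  { c, f }  = complement { a, b, d, e }
  { a, b, c }  = complement { d, e, f }
  { a, d, e }  = { d, e } ∪ { a, d }
  { b, c, f }  = { b, f } ∪ { c }
Round 6: already closed under ᶜ and ∪.

|σ(𝒢)| = 64.  σ(𝒢) = { {  }, { a }, { b }, { c }, { d }, { e }, { f }, { a, b }, { a, c }, { a, d }, { a, e }, { a, f }, { b, c }, { b, d }, { b, e }, { b, f }, { c, d }, { c, e }, { c, f }, { d, e }, { d, f }, { e, f }, { a, b, c }, { a, b, d }, { a, b, e }, { a, b, f }, { a, c, d }, { a, c, e }, { a, c, f }, { a, d, e }, { a, d, f }, { a, e, f }, { b, c, d }, { b, c, e }, { b, c, f }, { b, d, e }, { b, d, f }, { b, e, f }, { c, d, e }, { c, d, f }, { c, e, f }, { d, e, f }, { a, b, c, d }, { a, b, c, e }, { a, b, c, f }, { a, b, d, e }, { a, b, d, f }, { a, b, e, f }, { a, c, d, e }, { a, c, d, f }, { a, c, e, f }, { a, d, e, f }, { b, c, d, e }, { b, c, d, f }, { b, c, e, f }, { b, d, e, f }, { c, d, e, f }, { a, b, c, d, e }, { a, b, c, d, f }, { a, b, c, e, f }, { a, b, d, e, f }, { a, c, d, e, f }, { b, c, d, e, f }, Ω }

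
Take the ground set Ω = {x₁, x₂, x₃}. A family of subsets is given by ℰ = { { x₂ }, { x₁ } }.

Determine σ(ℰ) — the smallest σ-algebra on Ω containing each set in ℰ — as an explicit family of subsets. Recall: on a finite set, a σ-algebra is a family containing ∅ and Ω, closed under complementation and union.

σ(ℰ) (8 sets): { {}, { x₁ }, { x₂ }, { x₃ }, { x₁, x₂ }, { x₁, x₃ }, { x₂, x₃ }, Ω }

Check:
Initial family (4 sets): { {}, { x₁ }, { x₂ }, Ω }.
Iteration 1: 3 new —
  { x₁, x₂ }  = { x₂ } ∪ { x₁ }
  { x₁, x₃ }  = complement { x₂ }
  { x₂, x₃ }  = complement { x₁ }
  |family| = 7
Iteration 2: +1 →
  { x₃ }  = complement { x₁, x₂ }
  |family| = 8
Iteration 3: closed — nothing new.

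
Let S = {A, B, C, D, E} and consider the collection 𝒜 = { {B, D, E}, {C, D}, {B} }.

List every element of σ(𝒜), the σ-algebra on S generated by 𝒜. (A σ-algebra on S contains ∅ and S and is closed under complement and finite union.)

|σ(𝒜)| = 32.  σ(𝒜) = { ∅, {A}, {B}, {C}, {D}, {E}, {A, B}, {A, C}, {A, D}, {A, E}, {B, C}, {B, D}, {B, E}, {C, D}, {C, E}, {D, E}, {A, B, C}, {A, B, D}, {A, B, E}, {A, C, D}, {A, C, E}, {A, D, E}, {B, C, D}, {B, C, E}, {B, D, E}, {C, D, E}, {A, B, C, D}, {A, B, C, E}, {A, B, D, E}, {A, C, D, E}, {B, C, D, E}, S }

Derivation:
Take S₀ = 𝒜 ∪ {∅, S} = { ∅, {B}, {C, D}, {B, D, E}, S }.
Round 1. New:
  {A, C}  = S∖{B, D, E}
  {A, B, E}  = S∖{C, D}
  {B, C, D}  = {C, D} ∪ {B}
  {A, C, D, E}  = S∖{B}
  {B, C, D, E}  = {C, D} ∪ {B, D, E}
  (now 10)
Round 2. New:
  {A}  = S∖{B, C, D, E}
  {A, E}  = S∖{B, C, D}
  {A, B, C}  = {B} ∪ {A, C}
  {A, C, D}  = {C, D} ∪ {A, C}
  {A, B, C, D}  = {A, C} ∪ {B, C, D}
  {A, B, C, E}  = {A, B, E} ∪ {A, C}
  {A, B, D, E}  = {A, B, E} ∪ {B, D, E}
  (now 17)
Round 3: 7 new —
  {C}  = S∖{A, B, D, E}
  {D}  = S∖{A, B, C, E}
  {E}  = S∖{A, B, C, D}
  {A, B}  = {B} ∪ {A}
  {B, E}  = S∖{A, C, D}
  {D, E}  = S∖{A, B, C}
  {A, C, E}  = {A, C} ∪ {A, E}
  (now 24)
Round 4: 8 new —
  {A, D}  = {D} ∪ {A}
  {B, C}  = {B} ∪ {C}
  {B, D}  = S∖{A, C, E}
  {C, E}  = {E} ∪ {C}
  {A, B, D}  = {A, B} ∪ {D}
  {A, D, E}  = {D, E} ∪ {A, E}
  {B, C, E}  = {B, E} ∪ {C}
  {C, D, E}  = S∖{A, B}
  (now 32)
Round 5: closed — nothing new.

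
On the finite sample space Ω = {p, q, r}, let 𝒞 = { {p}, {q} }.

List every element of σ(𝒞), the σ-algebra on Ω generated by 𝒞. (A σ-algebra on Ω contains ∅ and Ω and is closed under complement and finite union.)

Begin from { {}, {p}, {q}, Ω } (that is, 𝒞 plus ∅ and Ω).
Round 1: +3 →
  {p, q}  = {p} ∪ {q}
  {p, r}  = complement {q}
  {q, r}  = complement {p}
  [7 total]
Round 2. New:
  {r}  = complement {p, q}
  [8 total]
Round 3: closed — nothing new.

Hence σ(𝒞) has 8 members: { {}, {p}, {q}, {r}, {p, q}, {p, r}, {q, r}, Ω }.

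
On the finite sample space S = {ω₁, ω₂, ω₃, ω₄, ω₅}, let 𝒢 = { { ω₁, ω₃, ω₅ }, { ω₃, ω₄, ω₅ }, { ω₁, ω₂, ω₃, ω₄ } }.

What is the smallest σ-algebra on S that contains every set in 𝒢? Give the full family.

Start: 𝒢 ∪ {∅, S} = { {  }, { ω₁, ω₃, ω₅ }, { ω₃, ω₄, ω₅ }, { ω₁, ω₂, ω₃, ω₄ }, S }.
Pass 1: +4 →
  { ω₅ }  = { ω₁, ω₂, ω₃, ω₄ }ᶜ
  { ω₁, ω₂ }  = { ω₃, ω₄, ω₅ }ᶜ
  { ω₂, ω₄ }  = { ω₁, ω₃, ω₅ }ᶜ
  { ω₁, ω₃, ω₄, ω₅ }  = { ω₃, ω₄, ω₅ } ∪ { ω₁, ω₃, ω₅ }
  (now 9)
Pass 2 adds 6:
  { ω₂ }  = { ω₁, ω₃, ω₄, ω₅ }ᶜ
  { ω₁, ω₂, ω₄ }  = { ω₁, ω₂ } ∪ { ω₂, ω₄ }
  { ω₁, ω₂, ω₅ }  = { ω₁, ω₂ } ∪ { ω₅ }
  { ω₂, ω₄, ω₅ }  = { ω₅ } ∪ { ω₂, ω₄ }
  { ω₁, ω₂, ω₃, ω₅ }  = { ω₁, ω₂ } ∪ { ω₁, ω₃, ω₅ }
  { ω₂, ω₃, ω₄, ω₅ }  = { ω₃, ω₄, ω₅ } ∪ { ω₂, ω₄ }
  (now 15)
Pass 3. New:
  { ω₁ }  = { ω₂, ω₃, ω₄, ω₅ }ᶜ
  { ω₄ }  = { ω₁, ω₂, ω₃, ω₅ }ᶜ
  { ω₁, ω₃ }  = { ω₂, ω₄, ω₅ }ᶜ
  { ω₂, ω₅ }  = { ω₂ } ∪ { ω₅ }
  { ω₃, ω₄ }  = { ω₁, ω₂, ω₅ }ᶜ
  { ω₃, ω₅ }  = { ω₁, ω₂, ω₄ }ᶜ
  { ω₁, ω₂, ω₄, ω₅ }  = { ω₁, ω₂, ω₅ } ∪ { ω₁, ω₂, ω₄ }
  (now 22)
Pass 4: +8 →
  { ω₃ }  = { ω₁, ω₂, ω₄, ω₅ }ᶜ
  { ω₁, ω₄ }  = { ω₄ } ∪ { ω₁ }
  { ω₁, ω₅ }  = { ω₅ } ∪ { ω₁ }
  { ω₄, ω₅ }  = { ω₅ } ∪ { ω₄ }
  { ω₁, ω₂, ω₃ }  = { ω₂ } ∪ { ω₁, ω₃ }
  { ω₁, ω₃, ω₄ }  = { ω₂, ω₅ }ᶜ
  { ω₂, ω₃, ω₄ }  = { ω₃, ω₄ } ∪ { ω₂ }
  { ω₂, ω₃, ω₅ }  = { ω₂, ω₅ } ∪ { ω₃, ω₅ }
  (now 30)
Pass 5. New:
  { ω₂, ω₃ }  = { ω₂ } ∪ { ω₃ }
  { ω₁, ω₄, ω₅ }  = { ω₅ } ∪ { ω₁, ω₄ }
  (now 32)
Pass 6: closed — nothing new.

σ(𝒢) = { {  }, { ω₁ }, { ω₂ }, { ω₃ }, { ω₄ }, { ω₅ }, { ω₁, ω₂ }, { ω₁, ω₃ }, { ω₁, ω₄ }, { ω₁, ω₅ }, { ω₂, ω₃ }, { ω₂, ω₄ }, { ω₂, ω₅ }, { ω₃, ω₄ }, { ω₃, ω₅ }, { ω₄, ω₅ }, { ω₁, ω₂, ω₃ }, { ω₁, ω₂, ω₄ }, { ω₁, ω₂, ω₅ }, { ω₁, ω₃, ω₄ }, { ω₁, ω₃, ω₅ }, { ω₁, ω₄, ω₅ }, { ω₂, ω₃, ω₄ }, { ω₂, ω₃, ω₅ }, { ω₂, ω₄, ω₅ }, { ω₃, ω₄, ω₅ }, { ω₁, ω₂, ω₃, ω₄ }, { ω₁, ω₂, ω₃, ω₅ }, { ω₁, ω₂, ω₄, ω₅ }, { ω₁, ω₃, ω₄, ω₅ }, { ω₂, ω₃, ω₄, ω₅ }, S }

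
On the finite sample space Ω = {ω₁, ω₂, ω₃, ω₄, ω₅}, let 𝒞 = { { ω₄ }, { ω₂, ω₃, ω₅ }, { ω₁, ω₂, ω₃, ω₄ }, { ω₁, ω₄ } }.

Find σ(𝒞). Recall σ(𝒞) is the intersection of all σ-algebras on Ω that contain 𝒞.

|σ(𝒞)| = 16.  σ(𝒞) = { {}, { ω₁ }, { ω₄ }, { ω₅ }, { ω₁, ω₄ }, { ω₁, ω₅ }, { ω₂, ω₃ }, { ω₄, ω₅ }, { ω₁, ω₂, ω₃ }, { ω₁, ω₄, ω₅ }, { ω₂, ω₃, ω₄ }, { ω₂, ω₃, ω₅ }, { ω₁, ω₂, ω₃, ω₄ }, { ω₁, ω₂, ω₃, ω₅ }, { ω₂, ω₃, ω₄, ω₅ }, Ω }

Trace:
Take S₀ = 𝒞 ∪ {∅, Ω} = { {}, { ω₄ }, { ω₁, ω₄ }, { ω₂, ω₃, ω₅ }, { ω₁, ω₂, ω₃, ω₄ }, Ω }.
Round 1 (3 new):
  { ω₅ }  = complement { ω₁, ω₂, ω₃, ω₄ }
  { ω₁, ω₂, ω₃, ω₅ }  = complement { ω₄ }
  { ω₂, ω₃, ω₄, ω₅ }  = { ω₂, ω₃, ω₅ } ∪ { ω₄ }
  |family| = 9
Round 2 (3 new):
  { ω₁ }  = complement { ω₂, ω₃, ω₄, ω₅ }
  { ω₄, ω₅ }  = { ω₅ } ∪ { ω₄ }
  { ω₁, ω₄, ω₅ }  = { ω₅ } ∪ { ω₁, ω₄ }
  |family| = 12
Round 3. New:
  { ω₁, ω₅ }  = { ω₅ } ∪ { ω₁ }
  { ω₂, ω₃ }  = complement { ω₁, ω₄, ω₅ }
  { ω₁, ω₂, ω₃ }  = complement { ω₄, ω₅ }
  |family| = 15
Round 4 adds 1:
  { ω₂, ω₃, ω₄ }  = complement { ω₁, ω₅ }
  |family| = 16
Round 5 adds nothing — fixpoint reached.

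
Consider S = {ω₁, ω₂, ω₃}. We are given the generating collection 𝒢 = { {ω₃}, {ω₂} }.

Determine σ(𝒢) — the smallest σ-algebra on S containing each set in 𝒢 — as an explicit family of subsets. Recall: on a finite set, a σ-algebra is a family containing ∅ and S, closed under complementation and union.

Answer: σ(𝒢) = { {}, {ω₁}, {ω₂}, {ω₃}, {ω₁, ω₂}, {ω₁, ω₃}, {ω₂, ω₃}, S }

Working:
Seed the family with 𝒢 together with ∅ and S: { {}, {ω₂}, {ω₃}, S }.
Round 1: +3 →
  {ω₁, ω₂}  = S∖{ω₃}
  {ω₁, ω₃}  = S∖{ω₂}
  {ω₂, ω₃}  = {ω₃} ∪ {ω₂}
  |family| = 7
Round 2 (1 new):
  {ω₁}  = S∖{ω₂, ω₃}
  |family| = 8
Round 3 adds nothing — fixpoint reached.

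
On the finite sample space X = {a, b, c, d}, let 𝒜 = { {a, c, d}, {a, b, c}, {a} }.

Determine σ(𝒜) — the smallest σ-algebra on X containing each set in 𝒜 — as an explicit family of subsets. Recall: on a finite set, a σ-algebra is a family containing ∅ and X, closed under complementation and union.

Start: 𝒜 ∪ {∅, X} = { {}, {a}, {a, b, c}, {a, c, d}, X }.
Pass 1: 3 new —
  {b}  = {a, c, d}ᶜ
  {d}  = {a, b, c}ᶜ
  {b, c, d}  = {a}ᶜ
  |family| = 8
Pass 2. New:
  {a, b}  = {b} ∪ {a}
  {a, d}  = {d} ∪ {a}
  {b, d}  = {d} ∪ {b}
  |family| = 11
Pass 3. New:
  {a, c}  = {b, d}ᶜ
  {b, c}  = {a, d}ᶜ
  {c, d}  = {a, b}ᶜ
  {a, b, d}  = {a, d} ∪ {a, b}
  |family| = 15
Pass 4: +1 →
  {c}  = {a, b, d}ᶜ
  |family| = 16
Pass 5: already closed under ᶜ and ∪.

|σ(𝒜)| = 16.  σ(𝒜) = { {}, {a}, {b}, {c}, {d}, {a, b}, {a, c}, {a, d}, {b, c}, {b, d}, {c, d}, {a, b, c}, {a, b, d}, {a, c, d}, {b, c, d}, X }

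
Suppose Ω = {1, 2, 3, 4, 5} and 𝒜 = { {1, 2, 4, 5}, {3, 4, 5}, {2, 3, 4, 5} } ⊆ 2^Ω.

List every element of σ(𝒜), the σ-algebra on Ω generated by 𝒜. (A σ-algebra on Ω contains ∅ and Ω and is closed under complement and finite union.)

Start: 𝒜 ∪ {∅, Ω} = { ∅, {3, 4, 5}, {1, 2, 4, 5}, {2, 3, 4, 5}, Ω }.
Pass 1: +3 →
  {1}  = Ω∖{2, 3, 4, 5}
  {3}  = Ω∖{1, 2, 4, 5}
  {1, 2}  = Ω∖{3, 4, 5}
  — 8 sets.
Pass 2 adds 3:
  {1, 3}  = {3} ∪ {1}
  {1, 2, 3}  = {3} ∪ {1, 2}
  {1, 3, 4, 5}  = {3, 4, 5} ∪ {1}
  — 11 sets.
Pass 3: 3 new —
  {2}  = Ω∖{1, 3, 4, 5}
  {4, 5}  = Ω∖{1, 2, 3}
  {2, 4, 5}  = Ω∖{1, 3}
  — 14 sets.
Pass 4 (2 new):
  {2, 3}  = {3} ∪ {2}
  {1, 4, 5}  = {4, 5} ∪ {1}
  — 16 sets.
Pass 5: already closed under ᶜ and ∪.

Hence σ(𝒜) has 16 members: { ∅, {1}, {2}, {3}, {1, 2}, {1, 3}, {2, 3}, {4, 5}, {1, 2, 3}, {1, 4, 5}, {2, 4, 5}, {3, 4, 5}, {1, 2, 4, 5}, {1, 3, 4, 5}, {2, 3, 4, 5}, Ω }.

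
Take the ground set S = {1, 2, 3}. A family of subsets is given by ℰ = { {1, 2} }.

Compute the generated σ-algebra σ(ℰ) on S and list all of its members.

Answer: σ(ℰ) = { ∅, {3}, {1, 2}, S }

Trace:
Start: ℰ ∪ {∅, S} = { ∅, {1, 2}, S }.
Pass 1 adds 1:
  {3}  = S∖{1, 2}
Pass 2: already closed under ᶜ and ∪.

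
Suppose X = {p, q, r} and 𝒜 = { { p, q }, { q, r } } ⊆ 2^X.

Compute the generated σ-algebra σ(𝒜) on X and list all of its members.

Initial family (4 sets): { {}, { p, q }, { q, r }, X }.
Step 1 adds 2:
  { p }  = ᶜ of { q, r }
  { r }  = ᶜ of { p, q }
  |family| = 6
Step 2 adds 1:
  { p, r }  = { r } ∪ { p }
  |family| = 7
Step 3: +1 →
  { q }  = ᶜ of { p, r }
  |family| = 8
Step 4: closed — nothing new.

σ(𝒜) = { {}, { p }, { q }, { r }, { p, q }, { p, r }, { q, r }, X }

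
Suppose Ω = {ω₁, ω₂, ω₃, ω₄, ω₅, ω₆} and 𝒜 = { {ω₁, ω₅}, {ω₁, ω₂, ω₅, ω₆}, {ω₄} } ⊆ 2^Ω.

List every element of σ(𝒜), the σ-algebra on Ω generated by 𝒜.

σ(𝒜) = { {}, {ω₃}, {ω₄}, {ω₁, ω₅}, {ω₂, ω₆}, {ω₃, ω₄}, {ω₁, ω₃, ω₅}, {ω₁, ω₄, ω₅}, {ω₂, ω₃, ω₆}, {ω₂, ω₄, ω₆}, {ω₁, ω₂, ω₅, ω₆}, {ω₁, ω₃, ω₄, ω₅}, {ω₂, ω₃, ω₄, ω₆}, {ω₁, ω₂, ω₃, ω₅, ω₆}, {ω₁, ω₂, ω₄, ω₅, ω₆}, Ω }

Trace:
Initial family (5 sets): { {}, {ω₄}, {ω₁, ω₅}, {ω₁, ω₂, ω₅, ω₆}, Ω }.
Iteration 1: +5 →
  {ω₃, ω₄}  = ᶜ of {ω₁, ω₂, ω₅, ω₆}
  {ω₁, ω₄, ω₅}  = {ω₁, ω₅} ∪ {ω₄}
  {ω₂, ω₃, ω₄, ω₆}  = ᶜ of {ω₁, ω₅}
  {ω₁, ω₂, ω₃, ω₅, ω₆}  = ᶜ of {ω₄}
  {ω₁, ω₂, ω₄, ω₅, ω₆}  = {ω₄} ∪ {ω₁, ω₂, ω₅, ω₆}
Iteration 2: +3 →
  {ω₃}  = ᶜ of {ω₁, ω₂, ω₄, ω₅, ω₆}
  {ω₂, ω₃, ω₆}  = ᶜ of {ω₁, ω₄, ω₅}
  {ω₁, ω₃, ω₄, ω₅}  = {ω₁, ω₄, ω₅} ∪ {ω₃, ω₄}
Iteration 3 (2 new):
  {ω₂, ω₆}  = ᶜ of {ω₁, ω₃, ω₄, ω₅}
  {ω₁, ω₃, ω₅}  = {ω₃} ∪ {ω₁, ω₅}
Iteration 4 adds 1:
  {ω₂, ω₄, ω₆}  = ᶜ of {ω₁, ω₃, ω₅}
After Iteration 5 the family is unchanged; done.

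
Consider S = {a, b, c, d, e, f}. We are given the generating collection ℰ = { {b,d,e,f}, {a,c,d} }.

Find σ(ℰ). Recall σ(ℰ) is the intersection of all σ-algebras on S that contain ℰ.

Answer: σ(ℰ) = { {}, {d}, {a,c}, {a,c,d}, {b,e,f}, {b,d,e,f}, {a,b,c,e,f}, S }

Derivation:
Start: ℰ ∪ {∅, S} = { {}, {a,c,d}, {b,d,e,f}, S }.
Iteration 1. New:
  {a,c}  = {b,d,e,f}ᶜ
  {b,e,f}  = {a,c,d}ᶜ
  [6 total]
Iteration 2. New:
  {a,b,c,e,f}  = {a,c} ∪ {b,e,f}
  [7 total]
Iteration 3 adds 1:
  {d}  = {a,b,c,e,f}ᶜ
  [8 total]
Iteration 4: stable.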